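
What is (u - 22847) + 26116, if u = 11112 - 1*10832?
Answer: 3549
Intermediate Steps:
u = 280 (u = 11112 - 10832 = 280)
(u - 22847) + 26116 = (280 - 22847) + 26116 = -22567 + 26116 = 3549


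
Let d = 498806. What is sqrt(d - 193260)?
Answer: sqrt(305546) ≈ 552.76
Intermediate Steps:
sqrt(d - 193260) = sqrt(498806 - 193260) = sqrt(305546)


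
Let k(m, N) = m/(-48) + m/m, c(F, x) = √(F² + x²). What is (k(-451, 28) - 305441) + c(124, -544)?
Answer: -14660669/48 + 4*√19457 ≈ -3.0487e+5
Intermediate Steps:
k(m, N) = 1 - m/48 (k(m, N) = m*(-1/48) + 1 = -m/48 + 1 = 1 - m/48)
(k(-451, 28) - 305441) + c(124, -544) = ((1 - 1/48*(-451)) - 305441) + √(124² + (-544)²) = ((1 + 451/48) - 305441) + √(15376 + 295936) = (499/48 - 305441) + √311312 = -14660669/48 + 4*√19457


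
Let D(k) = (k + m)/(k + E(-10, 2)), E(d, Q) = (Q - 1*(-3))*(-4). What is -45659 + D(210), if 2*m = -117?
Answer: -17350117/380 ≈ -45658.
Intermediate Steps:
m = -117/2 (m = (½)*(-117) = -117/2 ≈ -58.500)
E(d, Q) = -12 - 4*Q (E(d, Q) = (Q + 3)*(-4) = (3 + Q)*(-4) = -12 - 4*Q)
D(k) = (-117/2 + k)/(-20 + k) (D(k) = (k - 117/2)/(k + (-12 - 4*2)) = (-117/2 + k)/(k + (-12 - 8)) = (-117/2 + k)/(k - 20) = (-117/2 + k)/(-20 + k))
-45659 + D(210) = -45659 + (-117/2 + 210)/(-20 + 210) = -45659 + (303/2)/190 = -45659 + (1/190)*(303/2) = -45659 + 303/380 = -17350117/380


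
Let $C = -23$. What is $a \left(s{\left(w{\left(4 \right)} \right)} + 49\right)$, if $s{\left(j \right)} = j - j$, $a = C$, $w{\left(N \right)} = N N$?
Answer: $-1127$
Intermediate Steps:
$w{\left(N \right)} = N^{2}$
$a = -23$
$s{\left(j \right)} = 0$
$a \left(s{\left(w{\left(4 \right)} \right)} + 49\right) = - 23 \left(0 + 49\right) = \left(-23\right) 49 = -1127$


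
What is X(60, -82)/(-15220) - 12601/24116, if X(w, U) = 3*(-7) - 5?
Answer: -47790051/91761380 ≈ -0.52081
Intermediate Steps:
X(w, U) = -26 (X(w, U) = -21 - 5 = -26)
X(60, -82)/(-15220) - 12601/24116 = -26/(-15220) - 12601/24116 = -26*(-1/15220) - 12601*1/24116 = 13/7610 - 12601/24116 = -47790051/91761380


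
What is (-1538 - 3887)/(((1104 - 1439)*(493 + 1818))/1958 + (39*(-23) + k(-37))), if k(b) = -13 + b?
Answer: 10622150/2628411 ≈ 4.0413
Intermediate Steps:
(-1538 - 3887)/(((1104 - 1439)*(493 + 1818))/1958 + (39*(-23) + k(-37))) = (-1538 - 3887)/(((1104 - 1439)*(493 + 1818))/1958 + (39*(-23) + (-13 - 37))) = -5425/(-335*2311*(1/1958) + (-897 - 50)) = -5425/(-774185*1/1958 - 947) = -5425/(-774185/1958 - 947) = -5425/(-2628411/1958) = -5425*(-1958/2628411) = 10622150/2628411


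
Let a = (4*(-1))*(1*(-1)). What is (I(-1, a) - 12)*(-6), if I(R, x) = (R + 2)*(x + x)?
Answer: 24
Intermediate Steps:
a = 4 (a = -4*(-1) = 4)
I(R, x) = 2*x*(2 + R) (I(R, x) = (2 + R)*(2*x) = 2*x*(2 + R))
(I(-1, a) - 12)*(-6) = (2*4*(2 - 1) - 12)*(-6) = (2*4*1 - 12)*(-6) = (8 - 12)*(-6) = -4*(-6) = 24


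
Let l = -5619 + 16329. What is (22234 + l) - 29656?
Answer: 3288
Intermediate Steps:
l = 10710
(22234 + l) - 29656 = (22234 + 10710) - 29656 = 32944 - 29656 = 3288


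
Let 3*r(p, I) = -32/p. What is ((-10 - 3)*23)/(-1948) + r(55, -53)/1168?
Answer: 3597559/23463660 ≈ 0.15332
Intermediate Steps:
r(p, I) = -32/(3*p) (r(p, I) = (-32/p)/3 = -32/(3*p))
((-10 - 3)*23)/(-1948) + r(55, -53)/1168 = ((-10 - 3)*23)/(-1948) - 32/3/55/1168 = -13*23*(-1/1948) - 32/3*1/55*(1/1168) = -299*(-1/1948) - 32/165*1/1168 = 299/1948 - 2/12045 = 3597559/23463660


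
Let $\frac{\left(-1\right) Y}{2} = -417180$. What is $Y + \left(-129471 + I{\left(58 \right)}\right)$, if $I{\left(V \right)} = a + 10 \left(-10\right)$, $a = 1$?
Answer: $704790$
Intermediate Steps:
$I{\left(V \right)} = -99$ ($I{\left(V \right)} = 1 + 10 \left(-10\right) = 1 - 100 = -99$)
$Y = 834360$ ($Y = \left(-2\right) \left(-417180\right) = 834360$)
$Y + \left(-129471 + I{\left(58 \right)}\right) = 834360 - 129570 = 704790$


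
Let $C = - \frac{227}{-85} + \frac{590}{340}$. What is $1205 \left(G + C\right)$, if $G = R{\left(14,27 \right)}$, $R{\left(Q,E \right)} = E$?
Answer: $\frac{1286699}{34} \approx 37844.0$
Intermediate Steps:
$G = 27$
$C = \frac{749}{170}$ ($C = \left(-227\right) \left(- \frac{1}{85}\right) + 590 \cdot \frac{1}{340} = \frac{227}{85} + \frac{59}{34} = \frac{749}{170} \approx 4.4059$)
$1205 \left(G + C\right) = 1205 \left(27 + \frac{749}{170}\right) = 1205 \cdot \frac{5339}{170} = \frac{1286699}{34}$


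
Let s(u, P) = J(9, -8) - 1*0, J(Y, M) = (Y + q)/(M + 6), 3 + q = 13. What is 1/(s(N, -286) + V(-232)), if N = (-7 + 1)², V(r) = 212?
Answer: 2/405 ≈ 0.0049383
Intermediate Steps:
q = 10 (q = -3 + 13 = 10)
N = 36 (N = (-6)² = 36)
J(Y, M) = (10 + Y)/(6 + M) (J(Y, M) = (Y + 10)/(M + 6) = (10 + Y)/(6 + M))
s(u, P) = -19/2 (s(u, P) = (10 + 9)/(6 - 8) - 1*0 = 19/(-2) + 0 = -½*19 + 0 = -19/2 + 0 = -19/2)
1/(s(N, -286) + V(-232)) = 1/(-19/2 + 212) = 1/(405/2) = 2/405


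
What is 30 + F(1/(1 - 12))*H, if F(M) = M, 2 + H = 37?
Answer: 295/11 ≈ 26.818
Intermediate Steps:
H = 35 (H = -2 + 37 = 35)
30 + F(1/(1 - 12))*H = 30 + 35/(1 - 12) = 30 + 35/(-11) = 30 - 1/11*35 = 30 - 35/11 = 295/11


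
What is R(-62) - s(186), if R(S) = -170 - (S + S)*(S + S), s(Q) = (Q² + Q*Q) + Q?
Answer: -84924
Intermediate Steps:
s(Q) = Q + 2*Q² (s(Q) = (Q² + Q²) + Q = 2*Q² + Q = Q + 2*Q²)
R(S) = -170 - 4*S² (R(S) = -170 - 2*S*2*S = -170 - 4*S²)
R(-62) - s(186) = (-170 - 4*(-62)²) - 186*(1 + 2*186) = (-170 - 4*3844) - 186*(1 + 372) = (-170 - 15376) - 186*373 = -15546 - 1*69378 = -15546 - 69378 = -84924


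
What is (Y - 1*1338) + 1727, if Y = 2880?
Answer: 3269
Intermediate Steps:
(Y - 1*1338) + 1727 = (2880 - 1*1338) + 1727 = (2880 - 1338) + 1727 = 1542 + 1727 = 3269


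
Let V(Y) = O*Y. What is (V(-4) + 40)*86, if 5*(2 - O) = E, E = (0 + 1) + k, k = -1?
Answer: 2752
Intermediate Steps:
E = 0 (E = (0 + 1) - 1 = 1 - 1 = 0)
O = 2 (O = 2 - 1/5*0 = 2 + 0 = 2)
V(Y) = 2*Y
(V(-4) + 40)*86 = (2*(-4) + 40)*86 = (-8 + 40)*86 = 32*86 = 2752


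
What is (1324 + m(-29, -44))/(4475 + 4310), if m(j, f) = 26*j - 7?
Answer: 563/8785 ≈ 0.064087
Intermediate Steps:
m(j, f) = -7 + 26*j
(1324 + m(-29, -44))/(4475 + 4310) = (1324 + (-7 + 26*(-29)))/(4475 + 4310) = (1324 + (-7 - 754))/8785 = (1324 - 761)*(1/8785) = 563*(1/8785) = 563/8785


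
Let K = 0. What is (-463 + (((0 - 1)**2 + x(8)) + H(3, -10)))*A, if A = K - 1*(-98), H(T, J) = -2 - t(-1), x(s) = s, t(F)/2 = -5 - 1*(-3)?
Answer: -44296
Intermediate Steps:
t(F) = -4 (t(F) = 2*(-5 - 1*(-3)) = 2*(-5 + 3) = 2*(-2) = -4)
H(T, J) = 2 (H(T, J) = -2 - 1*(-4) = -2 + 4 = 2)
A = 98 (A = 0 - 1*(-98) = 0 + 98 = 98)
(-463 + (((0 - 1)**2 + x(8)) + H(3, -10)))*A = (-463 + (((0 - 1)**2 + 8) + 2))*98 = (-463 + (((-1)**2 + 8) + 2))*98 = (-463 + ((1 + 8) + 2))*98 = (-463 + (9 + 2))*98 = (-463 + 11)*98 = -452*98 = -44296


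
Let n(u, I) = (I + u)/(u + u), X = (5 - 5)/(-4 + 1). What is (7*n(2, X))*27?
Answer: 189/2 ≈ 94.500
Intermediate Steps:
X = 0 (X = 0/(-3) = 0*(-⅓) = 0)
n(u, I) = (I + u)/(2*u) (n(u, I) = (I + u)/((2*u)) = (I + u)*(1/(2*u)) = (I + u)/(2*u))
(7*n(2, X))*27 = (7*((½)*(0 + 2)/2))*27 = (7*((½)*(½)*2))*27 = (7*(½))*27 = (7/2)*27 = 189/2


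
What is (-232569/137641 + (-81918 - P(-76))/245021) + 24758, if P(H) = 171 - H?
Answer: 119270522654532/4817847923 ≈ 24756.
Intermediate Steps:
(-232569/137641 + (-81918 - P(-76))/245021) + 24758 = (-232569/137641 + (-81918 - (171 - 1*(-76)))/245021) + 24758 = (-232569*1/137641 + (-81918 - (171 + 76))*(1/245021)) + 24758 = (-232569/137641 + (-81918 - 1*247)*(1/245021)) + 24758 = (-232569/137641 + (-81918 - 247)*(1/245021)) + 24758 = (-232569/137641 - 82165*1/245021) + 24758 = (-232569/137641 - 82165/245021) + 24758 = -9756223102/4817847923 + 24758 = 119270522654532/4817847923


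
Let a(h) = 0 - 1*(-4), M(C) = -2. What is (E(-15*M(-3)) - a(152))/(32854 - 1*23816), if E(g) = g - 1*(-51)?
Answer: 77/9038 ≈ 0.0085196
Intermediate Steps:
E(g) = 51 + g (E(g) = g + 51 = 51 + g)
a(h) = 4 (a(h) = 0 + 4 = 4)
(E(-15*M(-3)) - a(152))/(32854 - 1*23816) = ((51 - 15*(-2)) - 1*4)/(32854 - 1*23816) = ((51 + 30) - 4)/(32854 - 23816) = (81 - 4)/9038 = 77*(1/9038) = 77/9038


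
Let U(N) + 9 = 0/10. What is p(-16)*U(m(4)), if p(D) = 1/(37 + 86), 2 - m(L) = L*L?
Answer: -3/41 ≈ -0.073171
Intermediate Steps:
m(L) = 2 - L² (m(L) = 2 - L*L = 2 - L²)
U(N) = -9 (U(N) = -9 + 0/10 = -9 + 0*(⅒) = -9 + 0 = -9)
p(D) = 1/123
p(-16)*U(m(4)) = (1/123)*(-9) = -3/41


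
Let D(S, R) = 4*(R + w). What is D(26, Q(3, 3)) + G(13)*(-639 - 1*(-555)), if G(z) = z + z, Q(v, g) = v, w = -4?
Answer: -2188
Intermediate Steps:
G(z) = 2*z
D(S, R) = -16 + 4*R (D(S, R) = 4*(R - 4) = 4*(-4 + R) = -16 + 4*R)
D(26, Q(3, 3)) + G(13)*(-639 - 1*(-555)) = (-16 + 4*3) + (2*13)*(-639 - 1*(-555)) = (-16 + 12) + 26*(-639 + 555) = -4 + 26*(-84) = -4 - 2184 = -2188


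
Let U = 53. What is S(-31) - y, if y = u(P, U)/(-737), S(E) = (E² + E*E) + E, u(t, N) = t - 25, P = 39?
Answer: 1393681/737 ≈ 1891.0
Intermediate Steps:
u(t, N) = -25 + t
S(E) = E + 2*E² (S(E) = (E² + E²) + E = 2*E² + E = E + 2*E²)
y = -14/737 (y = (-25 + 39)/(-737) = 14*(-1/737) = -14/737 ≈ -0.018996)
S(-31) - y = -31*(1 + 2*(-31)) - 1*(-14/737) = -31*(1 - 62) + 14/737 = -31*(-61) + 14/737 = 1891 + 14/737 = 1393681/737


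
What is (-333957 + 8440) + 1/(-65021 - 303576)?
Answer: -119984589650/368597 ≈ -3.2552e+5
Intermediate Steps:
(-333957 + 8440) + 1/(-65021 - 303576) = -325517 + 1/(-368597) = -325517 - 1/368597 = -119984589650/368597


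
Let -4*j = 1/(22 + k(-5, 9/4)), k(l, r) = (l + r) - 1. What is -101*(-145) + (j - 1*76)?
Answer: 1063536/73 ≈ 14569.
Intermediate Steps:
k(l, r) = -1 + l + r
j = -1/73 (j = -1/(4*(22 + (-1 - 5 + 9/4))) = -1/(4*(22 - 15/4)) = -1/(4*73/4) = -¼*4/73 = -1/73 ≈ -0.013699)
-101*(-145) + (j - 1*76) = -101*(-145) + (-1/73 - 1*76) = 14645 + (-1/73 - 76) = 14645 - 5549/73 = 1063536/73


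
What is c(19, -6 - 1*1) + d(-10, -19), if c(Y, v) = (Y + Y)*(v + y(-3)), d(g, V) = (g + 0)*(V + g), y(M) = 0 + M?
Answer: -90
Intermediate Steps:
y(M) = M
d(g, V) = g*(V + g)
c(Y, v) = 2*Y*(-3 + v) (c(Y, v) = (Y + Y)*(v - 3) = (2*Y)*(-3 + v) = 2*Y*(-3 + v))
c(19, -6 - 1*1) + d(-10, -19) = 2*19*(-3 + (-6 - 1*1)) - 10*(-19 - 10) = 2*19*(-3 + (-6 - 1)) - 10*(-29) = 2*19*(-3 - 7) + 290 = 2*19*(-10) + 290 = -380 + 290 = -90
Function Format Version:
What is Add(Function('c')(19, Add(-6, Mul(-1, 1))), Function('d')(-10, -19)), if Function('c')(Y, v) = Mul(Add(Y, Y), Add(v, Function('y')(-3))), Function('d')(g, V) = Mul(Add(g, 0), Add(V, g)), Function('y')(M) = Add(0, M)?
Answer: -90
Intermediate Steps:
Function('y')(M) = M
Function('d')(g, V) = Mul(g, Add(V, g))
Function('c')(Y, v) = Mul(2, Y, Add(-3, v)) (Function('c')(Y, v) = Mul(Add(Y, Y), Add(v, -3)) = Mul(Mul(2, Y), Add(-3, v)) = Mul(2, Y, Add(-3, v)))
Add(Function('c')(19, Add(-6, Mul(-1, 1))), Function('d')(-10, -19)) = Add(Mul(2, 19, Add(-3, Add(-6, Mul(-1, 1)))), Mul(-10, Add(-19, -10))) = Add(Mul(2, 19, Add(-3, Add(-6, -1))), Mul(-10, -29)) = Add(Mul(2, 19, Add(-3, -7)), 290) = Add(Mul(2, 19, -10), 290) = Add(-380, 290) = -90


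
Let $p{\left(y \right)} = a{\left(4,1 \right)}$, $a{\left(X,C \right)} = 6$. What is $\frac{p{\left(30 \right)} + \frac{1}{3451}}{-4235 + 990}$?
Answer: $- \frac{20707}{11198495} \approx -0.0018491$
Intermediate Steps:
$p{\left(y \right)} = 6$
$\frac{p{\left(30 \right)} + \frac{1}{3451}}{-4235 + 990} = \frac{6 + \frac{1}{3451}}{-4235 + 990} = \frac{6 + \frac{1}{3451}}{-3245} = \frac{20707}{3451} \left(- \frac{1}{3245}\right) = - \frac{20707}{11198495}$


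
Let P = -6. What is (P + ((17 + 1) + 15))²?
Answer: 729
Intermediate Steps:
(P + ((17 + 1) + 15))² = (-6 + ((17 + 1) + 15))² = (-6 + (18 + 15))² = (-6 + 33)² = 27² = 729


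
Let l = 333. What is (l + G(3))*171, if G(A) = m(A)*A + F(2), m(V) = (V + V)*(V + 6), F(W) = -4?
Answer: 83961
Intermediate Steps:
m(V) = 2*V*(6 + V) (m(V) = (2*V)*(6 + V) = 2*V*(6 + V))
G(A) = -4 + 2*A**2*(6 + A) (G(A) = (2*A*(6 + A))*A - 4 = 2*A**2*(6 + A) - 4 = -4 + 2*A**2*(6 + A))
(l + G(3))*171 = (333 + (-4 + 2*3**2*(6 + 3)))*171 = (333 + (-4 + 2*9*9))*171 = (333 + (-4 + 162))*171 = (333 + 158)*171 = 491*171 = 83961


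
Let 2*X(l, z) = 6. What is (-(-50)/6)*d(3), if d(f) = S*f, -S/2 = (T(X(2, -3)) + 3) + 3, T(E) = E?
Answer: -450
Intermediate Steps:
X(l, z) = 3 (X(l, z) = (½)*6 = 3)
S = -18 (S = -2*((3 + 3) + 3) = -2*(6 + 3) = -2*9 = -18)
d(f) = -18*f
(-(-50)/6)*d(3) = (-(-50)/6)*(-18*3) = -(-50)/6*(-54) = -5*(-5/3)*(-54) = (25/3)*(-54) = -450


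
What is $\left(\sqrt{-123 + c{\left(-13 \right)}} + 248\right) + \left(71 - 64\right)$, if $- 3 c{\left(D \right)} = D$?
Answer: $255 + \frac{2 i \sqrt{267}}{3} \approx 255.0 + 10.893 i$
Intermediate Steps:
$c{\left(D \right)} = - \frac{D}{3}$
$\left(\sqrt{-123 + c{\left(-13 \right)}} + 248\right) + \left(71 - 64\right) = \left(\sqrt{-123 - - \frac{13}{3}} + 248\right) + \left(71 - 64\right) = \left(\sqrt{-123 + \frac{13}{3}} + 248\right) + \left(71 - 64\right) = \left(\sqrt{- \frac{356}{3}} + 248\right) + 7 = \left(\frac{2 i \sqrt{267}}{3} + 248\right) + 7 = \left(248 + \frac{2 i \sqrt{267}}{3}\right) + 7 = 255 + \frac{2 i \sqrt{267}}{3}$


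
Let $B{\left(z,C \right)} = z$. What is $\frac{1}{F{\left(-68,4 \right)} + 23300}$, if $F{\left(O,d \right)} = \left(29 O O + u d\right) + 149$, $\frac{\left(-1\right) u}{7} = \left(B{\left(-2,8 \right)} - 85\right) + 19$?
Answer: $\frac{1}{159449} \approx 6.2716 \cdot 10^{-6}$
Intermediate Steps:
$u = 476$ ($u = - 7 \left(\left(-2 - 85\right) + 19\right) = - 7 \left(-87 + 19\right) = \left(-7\right) \left(-68\right) = 476$)
$F{\left(O,d \right)} = 149 + 29 O^{2} + 476 d$ ($F{\left(O,d \right)} = \left(29 O O + 476 d\right) + 149 = \left(29 O^{2} + 476 d\right) + 149 = 149 + 29 O^{2} + 476 d$)
$\frac{1}{F{\left(-68,4 \right)} + 23300} = \frac{1}{\left(149 + 29 \left(-68\right)^{2} + 476 \cdot 4\right) + 23300} = \frac{1}{\left(149 + 29 \cdot 4624 + 1904\right) + 23300} = \frac{1}{\left(149 + 134096 + 1904\right) + 23300} = \frac{1}{136149 + 23300} = \frac{1}{159449}$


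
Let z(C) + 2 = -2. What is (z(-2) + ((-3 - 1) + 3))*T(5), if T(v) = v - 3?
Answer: -10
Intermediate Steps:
T(v) = -3 + v
z(C) = -4 (z(C) = -2 - 2 = -4)
(z(-2) + ((-3 - 1) + 3))*T(5) = (-4 + ((-3 - 1) + 3))*(-3 + 5) = (-4 + (-4 + 3))*2 = (-4 - 1)*2 = -5*2 = -10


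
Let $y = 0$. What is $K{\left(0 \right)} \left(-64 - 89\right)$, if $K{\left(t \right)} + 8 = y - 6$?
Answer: $2142$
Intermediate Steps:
$K{\left(t \right)} = -14$ ($K{\left(t \right)} = -8 + \left(0 - 6\right) = -8 - 6 = -14$)
$K{\left(0 \right)} \left(-64 - 89\right) = - 14 \left(-64 - 89\right) = \left(-14\right) \left(-153\right) = 2142$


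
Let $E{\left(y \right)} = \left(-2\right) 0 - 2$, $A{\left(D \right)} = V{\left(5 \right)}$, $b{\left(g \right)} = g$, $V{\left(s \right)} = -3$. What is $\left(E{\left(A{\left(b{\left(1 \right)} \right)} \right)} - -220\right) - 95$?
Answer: $123$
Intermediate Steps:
$A{\left(D \right)} = -3$
$E{\left(y \right)} = -2$ ($E{\left(y \right)} = 0 - 2 = -2$)
$\left(E{\left(A{\left(b{\left(1 \right)} \right)} \right)} - -220\right) - 95 = \left(-2 - -220\right) - 95 = \left(-2 + 220\right) - 95 = 218 - 95 = 123$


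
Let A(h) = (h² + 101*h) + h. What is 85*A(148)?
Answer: 3145000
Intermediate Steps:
A(h) = h² + 102*h
85*A(148) = 85*(148*(102 + 148)) = 85*(148*250) = 85*37000 = 3145000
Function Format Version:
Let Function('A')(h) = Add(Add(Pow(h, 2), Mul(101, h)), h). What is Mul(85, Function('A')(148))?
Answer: 3145000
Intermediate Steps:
Function('A')(h) = Add(Pow(h, 2), Mul(102, h))
Mul(85, Function('A')(148)) = Mul(85, Mul(148, Add(102, 148))) = Mul(85, Mul(148, 250)) = Mul(85, 37000) = 3145000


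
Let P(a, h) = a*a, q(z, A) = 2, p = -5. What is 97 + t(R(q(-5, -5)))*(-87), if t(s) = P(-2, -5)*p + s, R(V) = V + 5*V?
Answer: 793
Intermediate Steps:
P(a, h) = a**2
R(V) = 6*V
t(s) = -20 + s (t(s) = (-2)**2*(-5) + s = 4*(-5) + s = -20 + s)
97 + t(R(q(-5, -5)))*(-87) = 97 + (-20 + 6*2)*(-87) = 97 + (-20 + 12)*(-87) = 97 - 8*(-87) = 97 + 696 = 793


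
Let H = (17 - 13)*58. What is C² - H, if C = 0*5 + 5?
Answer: -207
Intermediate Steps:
H = 232 (H = 4*58 = 232)
C = 5 (C = 0 + 5 = 5)
C² - H = 5² - 1*232 = 25 - 232 = -207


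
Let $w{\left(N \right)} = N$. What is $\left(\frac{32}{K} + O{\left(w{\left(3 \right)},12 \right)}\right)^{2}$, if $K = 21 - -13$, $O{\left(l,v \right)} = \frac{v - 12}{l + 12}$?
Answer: $\frac{256}{289} \approx 0.88581$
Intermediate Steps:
$O{\left(l,v \right)} = \frac{-12 + v}{12 + l}$
$K = 34$ ($K = 21 + 13 = 34$)
$\left(\frac{32}{K} + O{\left(w{\left(3 \right)},12 \right)}\right)^{2} = \left(\frac{32}{34} + \frac{-12 + 12}{12 + 3}\right)^{2} = \left(32 \cdot \frac{1}{34} + \frac{1}{15} \cdot 0\right)^{2} = \left(\frac{16}{17} + \frac{1}{15} \cdot 0\right)^{2} = \left(\frac{16}{17} + 0\right)^{2} = \left(\frac{16}{17}\right)^{2} = \frac{256}{289}$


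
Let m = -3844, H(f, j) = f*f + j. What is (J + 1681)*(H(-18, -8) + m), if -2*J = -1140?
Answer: -7941528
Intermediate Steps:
H(f, j) = j + f² (H(f, j) = f² + j = j + f²)
J = 570 (J = -½*(-1140) = 570)
(J + 1681)*(H(-18, -8) + m) = (570 + 1681)*((-8 + (-18)²) - 3844) = 2251*((-8 + 324) - 3844) = 2251*(316 - 3844) = 2251*(-3528) = -7941528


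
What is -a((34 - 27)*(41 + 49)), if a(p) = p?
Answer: -630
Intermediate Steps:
-a((34 - 27)*(41 + 49)) = -(34 - 27)*(41 + 49) = -7*90 = -1*630 = -630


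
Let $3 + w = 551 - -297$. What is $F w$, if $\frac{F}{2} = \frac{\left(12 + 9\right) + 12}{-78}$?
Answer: $-715$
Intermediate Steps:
$w = 845$ ($w = -3 + \left(551 - -297\right) = -3 + \left(551 + 297\right) = -3 + 848 = 845$)
$F = - \frac{11}{13}$ ($F = 2 \frac{\left(12 + 9\right) + 12}{-78} = 2 \left(21 + 12\right) \left(- \frac{1}{78}\right) = 2 \cdot 33 \left(- \frac{1}{78}\right) = 2 \left(- \frac{11}{26}\right) = - \frac{11}{13} \approx -0.84615$)
$F w = \left(- \frac{11}{13}\right) 845 = -715$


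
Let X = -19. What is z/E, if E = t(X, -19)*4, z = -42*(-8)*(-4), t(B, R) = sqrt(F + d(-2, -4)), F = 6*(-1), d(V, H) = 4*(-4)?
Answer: 168*I*sqrt(22)/11 ≈ 71.635*I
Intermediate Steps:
d(V, H) = -16
F = -6
t(B, R) = I*sqrt(22) (t(B, R) = sqrt(-6 - 16) = sqrt(-22) = I*sqrt(22))
z = -1344 (z = 336*(-4) = -1344)
E = 4*I*sqrt(22) (E = (I*sqrt(22))*4 = 4*I*sqrt(22) ≈ 18.762*I)
z/E = -1344*(-I*sqrt(22)/88) = -(-168)*I*sqrt(22)/11 = 168*I*sqrt(22)/11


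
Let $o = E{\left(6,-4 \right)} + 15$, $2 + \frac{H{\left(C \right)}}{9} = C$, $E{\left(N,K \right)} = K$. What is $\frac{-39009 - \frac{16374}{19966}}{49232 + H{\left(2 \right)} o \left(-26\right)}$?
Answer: $- \frac{194717517}{245741528} \approx -0.79237$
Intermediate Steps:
$H{\left(C \right)} = -18 + 9 C$
$o = 11$ ($o = -4 + 15 = 11$)
$\frac{-39009 - \frac{16374}{19966}}{49232 + H{\left(2 \right)} o \left(-26\right)} = \frac{-39009 - \frac{16374}{19966}}{49232 + \left(-18 + 9 \cdot 2\right) 11 \left(-26\right)} = \frac{-39009 - \frac{8187}{9983}}{49232 + \left(-18 + 18\right) 11 \left(-26\right)} = \frac{-39009 - \frac{8187}{9983}}{49232 + 0 \cdot 11 \left(-26\right)} = - \frac{389435034}{9983 \left(49232 + 0 \left(-26\right)\right)} = - \frac{389435034}{9983 \left(49232 + 0\right)} = - \frac{389435034}{9983 \cdot 49232} = \left(- \frac{389435034}{9983}\right) \frac{1}{49232} = - \frac{194717517}{245741528}$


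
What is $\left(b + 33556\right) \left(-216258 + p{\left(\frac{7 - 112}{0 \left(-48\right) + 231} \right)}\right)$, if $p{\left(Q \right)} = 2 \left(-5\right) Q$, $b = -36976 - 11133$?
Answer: $3147136524$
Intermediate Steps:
$b = -48109$
$p{\left(Q \right)} = - 10 Q$
$\left(b + 33556\right) \left(-216258 + p{\left(\frac{7 - 112}{0 \left(-48\right) + 231} \right)}\right) = \left(-48109 + 33556\right) \left(-216258 - 10 \frac{7 - 112}{0 \left(-48\right) + 231}\right) = - 14553 \left(-216258 - 10 \left(- \frac{105}{0 + 231}\right)\right) = - 14553 \left(-216258 - 10 \left(- \frac{105}{231}\right)\right) = - 14553 \left(-216258 - 10 \left(\left(-105\right) \frac{1}{231}\right)\right) = - 14553 \left(-216258 - - \frac{50}{11}\right) = - 14553 \left(-216258 + \frac{50}{11}\right) = \left(-14553\right) \left(- \frac{2378788}{11}\right) = 3147136524$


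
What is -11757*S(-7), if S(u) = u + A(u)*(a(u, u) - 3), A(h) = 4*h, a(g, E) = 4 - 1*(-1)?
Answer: 740691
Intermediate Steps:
a(g, E) = 5 (a(g, E) = 4 + 1 = 5)
S(u) = 9*u (S(u) = u + (4*u)*(5 - 3) = u + (4*u)*2 = u + 8*u = 9*u)
-11757*S(-7) = -105813*(-7) = -11757*(-63) = 740691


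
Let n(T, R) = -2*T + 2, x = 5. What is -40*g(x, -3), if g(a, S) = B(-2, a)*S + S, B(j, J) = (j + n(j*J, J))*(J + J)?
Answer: 24120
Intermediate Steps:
n(T, R) = 2 - 2*T
B(j, J) = 2*J*(2 + j - 2*J*j) (B(j, J) = (j + (2 - 2*j*J))*(J + J) = (j + (2 - 2*J*j))*(2*J) = (2 + j - 2*J*j)*(2*J) = 2*J*(2 + j - 2*J*j))
g(a, S) = S + 8*S*a² (g(a, S) = (2*a*(2 - 2 - 2*a*(-2)))*S + S = (2*a*(2 - 2 + 4*a))*S + S = (2*a*(4*a))*S + S = (8*a²)*S + S = 8*S*a² + S = S + 8*S*a²)
-40*g(x, -3) = -(-120)*(1 + 8*5²) = -(-120)*(1 + 8*25) = -(-120)*(1 + 200) = -(-120)*201 = -40*(-603) = 24120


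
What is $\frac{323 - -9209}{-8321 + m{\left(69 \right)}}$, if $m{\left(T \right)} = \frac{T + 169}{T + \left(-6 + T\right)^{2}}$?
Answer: $- \frac{4811277}{4199995} \approx -1.1455$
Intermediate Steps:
$m{\left(T \right)} = \frac{169 + T}{T + \left(-6 + T\right)^{2}}$
$\frac{323 - -9209}{-8321 + m{\left(69 \right)}} = \frac{323 - -9209}{-8321 + \frac{169 + 69}{69 + \left(-6 + 69\right)^{2}}} = \frac{323 + \left(-13288 + 22497\right)}{-8321 + \frac{1}{69 + 63^{2}} \cdot 238} = \frac{323 + 9209}{-8321 + \frac{1}{69 + 3969} \cdot 238} = \frac{9532}{-8321 + \frac{1}{4038} \cdot 238} = \frac{9532}{-8321 + \frac{119}{2019}} = \frac{9532}{- \frac{16799980}{2019}} = 9532 \left(- \frac{2019}{16799980}\right) = - \frac{4811277}{4199995}$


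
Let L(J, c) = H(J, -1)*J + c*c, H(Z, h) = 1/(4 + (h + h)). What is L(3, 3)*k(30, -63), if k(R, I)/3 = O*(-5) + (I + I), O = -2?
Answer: -3654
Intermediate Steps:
H(Z, h) = 1/(4 + 2*h)
L(J, c) = c² + J/2 (L(J, c) = (1/(2*(2 - 1)))*J + c*c = ((½)/1)*J + c² = ((½)*1)*J + c² = J/2 + c² = c² + J/2)
k(R, I) = 30 + 6*I (k(R, I) = 3*(-2*(-5) + (I + I)) = 3*(10 + 2*I) = 30 + 6*I)
L(3, 3)*k(30, -63) = (3² + (½)*3)*(30 + 6*(-63)) = (9 + 3/2)*(30 - 378) = (21/2)*(-348) = -3654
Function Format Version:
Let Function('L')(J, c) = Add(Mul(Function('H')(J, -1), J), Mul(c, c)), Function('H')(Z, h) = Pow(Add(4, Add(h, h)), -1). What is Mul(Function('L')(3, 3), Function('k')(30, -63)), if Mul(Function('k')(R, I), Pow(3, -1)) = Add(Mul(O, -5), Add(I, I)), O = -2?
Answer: -3654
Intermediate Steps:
Function('H')(Z, h) = Pow(Add(4, Mul(2, h)), -1)
Function('L')(J, c) = Add(Pow(c, 2), Mul(Rational(1, 2), J)) (Function('L')(J, c) = Add(Mul(Mul(Rational(1, 2), Pow(Add(2, -1), -1)), J), Mul(c, c)) = Add(Mul(Mul(Rational(1, 2), Pow(1, -1)), J), Pow(c, 2)) = Add(Mul(Mul(Rational(1, 2), 1), J), Pow(c, 2)) = Add(Mul(Rational(1, 2), J), Pow(c, 2)) = Add(Pow(c, 2), Mul(Rational(1, 2), J)))
Function('k')(R, I) = Add(30, Mul(6, I)) (Function('k')(R, I) = Mul(3, Add(Mul(-2, -5), Add(I, I))) = Mul(3, Add(10, Mul(2, I))) = Add(30, Mul(6, I)))
Mul(Function('L')(3, 3), Function('k')(30, -63)) = Mul(Add(Pow(3, 2), Mul(Rational(1, 2), 3)), Add(30, Mul(6, -63))) = Mul(Add(9, Rational(3, 2)), Add(30, -378)) = Mul(Rational(21, 2), -348) = -3654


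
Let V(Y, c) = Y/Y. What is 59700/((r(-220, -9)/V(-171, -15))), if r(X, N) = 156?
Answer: 4975/13 ≈ 382.69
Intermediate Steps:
V(Y, c) = 1
59700/((r(-220, -9)/V(-171, -15))) = 59700/((156/1)) = 59700/((156*1)) = 59700/156 = 59700*(1/156) = 4975/13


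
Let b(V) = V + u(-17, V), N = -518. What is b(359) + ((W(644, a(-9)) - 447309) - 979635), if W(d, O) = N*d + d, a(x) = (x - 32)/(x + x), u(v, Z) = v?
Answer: -1759550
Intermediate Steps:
a(x) = (-32 + x)/(2*x) (a(x) = (-32 + x)/((2*x)) = (-32 + x)*(1/(2*x)) = (-32 + x)/(2*x))
W(d, O) = -517*d (W(d, O) = -518*d + d = -517*d)
b(V) = -17 + V (b(V) = V - 17 = -17 + V)
b(359) + ((W(644, a(-9)) - 447309) - 979635) = (-17 + 359) + ((-517*644 - 447309) - 979635) = 342 + ((-332948 - 447309) - 979635) = 342 + (-780257 - 979635) = 342 - 1759892 = -1759550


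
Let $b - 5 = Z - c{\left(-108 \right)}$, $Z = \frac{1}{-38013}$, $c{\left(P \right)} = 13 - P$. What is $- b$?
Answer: $\frac{4409509}{38013} \approx 116.0$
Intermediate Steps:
$Z = - \frac{1}{38013} \approx -2.6307 \cdot 10^{-5}$
$b = - \frac{4409509}{38013}$ ($b = 5 - \left(\frac{494170}{38013} + 108\right) = 5 - \frac{4599574}{38013} = - \frac{4409509}{38013} \approx -116.0$)
$- b = \left(-1\right) \left(- \frac{4409509}{38013}\right) = \frac{4409509}{38013}$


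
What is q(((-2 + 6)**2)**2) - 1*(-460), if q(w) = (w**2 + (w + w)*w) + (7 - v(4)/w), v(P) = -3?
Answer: 50451203/256 ≈ 1.9708e+5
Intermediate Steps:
q(w) = 7 + 3/w + 3*w**2 (q(w) = (w**2 + (w + w)*w) + (7 - (-3)/w) = (w**2 + (2*w)*w) + (7 + 3/w) = (w**2 + 2*w**2) + (7 + 3/w) = 3*w**2 + (7 + 3/w) = 7 + 3/w + 3*w**2)
q(((-2 + 6)**2)**2) - 1*(-460) = (7 + 3/(((-2 + 6)**2)**2) + 3*(((-2 + 6)**2)**2)**2) - 1*(-460) = (7 + 3/((4**2)**2) + 3*((4**2)**2)**2) + 460 = (7 + 3/(16**2) + 3*(16**2)**2) + 460 = (7 + 3/256 + 3*256**2) + 460 = (7 + 3*(1/256) + 3*65536) + 460 = (7 + 3/256 + 196608) + 460 = 50333443/256 + 460 = 50451203/256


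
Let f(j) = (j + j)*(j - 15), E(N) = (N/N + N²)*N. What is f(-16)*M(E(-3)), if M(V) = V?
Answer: -29760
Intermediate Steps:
E(N) = N*(1 + N²) (E(N) = (1 + N²)*N = N*(1 + N²))
f(j) = 2*j*(-15 + j) (f(j) = (2*j)*(-15 + j) = 2*j*(-15 + j))
f(-16)*M(E(-3)) = (2*(-16)*(-15 - 16))*(-3 + (-3)³) = (2*(-16)*(-31))*(-3 - 27) = 992*(-30) = -29760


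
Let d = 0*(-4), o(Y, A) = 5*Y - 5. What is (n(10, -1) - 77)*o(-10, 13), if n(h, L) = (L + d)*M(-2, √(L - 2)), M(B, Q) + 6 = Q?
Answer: 3905 + 55*I*√3 ≈ 3905.0 + 95.263*I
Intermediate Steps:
M(B, Q) = -6 + Q
o(Y, A) = -5 + 5*Y
d = 0
n(h, L) = L*(-6 + √(-2 + L)) (n(h, L) = (L + 0)*(-6 + √(L - 2)) = L*(-6 + √(-2 + L)))
(n(10, -1) - 77)*o(-10, 13) = (-(-6 + √(-2 - 1)) - 77)*(-5 + 5*(-10)) = (-(-6 + √(-3)) - 77)*(-5 - 50) = (-(-6 + I*√3) - 77)*(-55) = ((6 - I*√3) - 77)*(-55) = (-71 - I*√3)*(-55) = 3905 + 55*I*√3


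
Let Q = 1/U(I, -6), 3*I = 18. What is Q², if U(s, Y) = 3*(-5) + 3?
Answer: 1/144 ≈ 0.0069444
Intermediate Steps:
I = 6 (I = (⅓)*18 = 6)
U(s, Y) = -12 (U(s, Y) = -15 + 3 = -12)
Q = -1/12 (Q = 1/(-12) = -1/12 ≈ -0.083333)
Q² = (-1/12)² = 1/144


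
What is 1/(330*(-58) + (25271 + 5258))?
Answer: 1/11389 ≈ 8.7804e-5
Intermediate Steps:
1/(330*(-58) + (25271 + 5258)) = 1/(-19140 + 30529) = 1/11389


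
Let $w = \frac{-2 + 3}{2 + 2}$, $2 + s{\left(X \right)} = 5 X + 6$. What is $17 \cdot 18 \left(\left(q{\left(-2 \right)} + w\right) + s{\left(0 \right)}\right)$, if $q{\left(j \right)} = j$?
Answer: $\frac{1377}{2} \approx 688.5$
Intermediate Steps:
$s{\left(X \right)} = 4 + 5 X$ ($s{\left(X \right)} = -2 + \left(5 X + 6\right) = -2 + \left(6 + 5 X\right) = 4 + 5 X$)
$w = \frac{1}{4}$ ($w = 1 \cdot \frac{1}{4} = \frac{1}{4} \approx 0.25$)
$17 \cdot 18 \left(\left(q{\left(-2 \right)} + w\right) + s{\left(0 \right)}\right) = 17 \cdot 18 \left(\left(-2 + \frac{1}{4}\right) + \left(4 + 5 \cdot 0\right)\right) = 306 \left(- \frac{7}{4} + \left(4 + 0\right)\right) = 306 \left(- \frac{7}{4} + 4\right) = 306 \cdot \frac{9}{4} = \frac{1377}{2}$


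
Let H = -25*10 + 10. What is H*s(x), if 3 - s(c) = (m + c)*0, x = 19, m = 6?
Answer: -720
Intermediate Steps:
s(c) = 3 (s(c) = 3 - (6 + c)*0 = 3 - 1*0 = 3 + 0 = 3)
H = -240 (H = -250 + 10 = -240)
H*s(x) = -240*3 = -720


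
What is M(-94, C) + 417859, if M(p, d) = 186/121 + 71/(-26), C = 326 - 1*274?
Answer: 1314580659/3146 ≈ 4.1786e+5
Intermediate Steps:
C = 52 (C = 326 - 274 = 52)
M(p, d) = -3755/3146 (M(p, d) = 186*(1/121) + 71*(-1/26) = 186/121 - 71/26 = -3755/3146)
M(-94, C) + 417859 = -3755/3146 + 417859 = 1314580659/3146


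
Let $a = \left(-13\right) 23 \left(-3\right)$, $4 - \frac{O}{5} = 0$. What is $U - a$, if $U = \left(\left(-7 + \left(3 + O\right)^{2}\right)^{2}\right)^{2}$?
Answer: $74247529359$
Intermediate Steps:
$O = 20$ ($O = 20 - 0 = 20 + 0 = 20$)
$a = 897$ ($a = \left(-299\right) \left(-3\right) = 897$)
$U = 74247530256$ ($U = \left(\left(-7 + \left(3 + 20\right)^{2}\right)^{2}\right)^{2} = \left(\left(-7 + 23^{2}\right)^{2}\right)^{2} = \left(\left(-7 + 529\right)^{2}\right)^{2} = \left(522^{2}\right)^{2} = 272484^{2} = 74247530256$)
$U - a = 74247530256 - 897 = 74247529359$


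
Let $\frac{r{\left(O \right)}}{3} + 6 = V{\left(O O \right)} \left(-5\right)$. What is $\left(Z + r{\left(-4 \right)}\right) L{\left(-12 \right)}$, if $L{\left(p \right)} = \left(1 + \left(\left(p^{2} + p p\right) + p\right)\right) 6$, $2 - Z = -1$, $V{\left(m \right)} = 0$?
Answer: $-24930$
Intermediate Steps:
$r{\left(O \right)} = -18$ ($r{\left(O \right)} = -18 + 3 \cdot 0 \left(-5\right) = -18 + 3 \cdot 0 = -18 + 0 = -18$)
$Z = 3$ ($Z = 2 - -1 = 2 + 1 = 3$)
$L{\left(p \right)} = 6 + 6 p + 12 p^{2}$ ($L{\left(p \right)} = \left(1 + \left(\left(p^{2} + p^{2}\right) + p\right)\right) 6 = \left(1 + \left(2 p^{2} + p\right)\right) 6 = \left(1 + \left(p + 2 p^{2}\right)\right) 6 = \left(1 + p + 2 p^{2}\right) 6 = 6 + 6 p + 12 p^{2}$)
$\left(Z + r{\left(-4 \right)}\right) L{\left(-12 \right)} = \left(3 - 18\right) \left(6 + 6 \left(-12\right) + 12 \left(-12\right)^{2}\right) = - 15 \left(6 - 72 + 12 \cdot 144\right) = - 15 \left(6 - 72 + 1728\right) = \left(-15\right) 1662 = -24930$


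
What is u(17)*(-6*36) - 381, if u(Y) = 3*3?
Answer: -2325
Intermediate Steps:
u(Y) = 9
u(17)*(-6*36) - 381 = 9*(-6*36) - 381 = 9*(-216) - 381 = -1944 - 381 = -2325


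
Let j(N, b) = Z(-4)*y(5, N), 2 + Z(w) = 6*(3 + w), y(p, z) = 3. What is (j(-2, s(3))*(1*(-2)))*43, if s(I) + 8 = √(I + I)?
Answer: 2064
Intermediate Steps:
s(I) = -8 + √2*√I (s(I) = -8 + √(I + I) = -8 + √(2*I) = -8 + √2*√I)
Z(w) = 16 + 6*w (Z(w) = -2 + 6*(3 + w) = -2 + (18 + 6*w) = 16 + 6*w)
j(N, b) = -24 (j(N, b) = (16 + 6*(-4))*3 = (16 - 24)*3 = -8*3 = -24)
(j(-2, s(3))*(1*(-2)))*43 = -24*(-2)*43 = 48*43 = 2064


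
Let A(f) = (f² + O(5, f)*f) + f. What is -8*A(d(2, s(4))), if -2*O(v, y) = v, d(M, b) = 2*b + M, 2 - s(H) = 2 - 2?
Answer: -216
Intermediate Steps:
s(H) = 2 (s(H) = 2 - (2 - 2) = 2 - 1*0 = 2 + 0 = 2)
d(M, b) = M + 2*b
O(v, y) = -v/2
A(f) = f² - 3*f/2 (A(f) = (f² + (-½*5)*f) + f = (f² - 5*f/2) + f = f² - 3*f/2)
-8*A(d(2, s(4))) = -4*(2 + 2*2)*(-3 + 2*(2 + 2*2)) = -4*(2 + 4)*(-3 + 2*(2 + 4)) = -4*6*(-3 + 2*6) = -4*6*(-3 + 12) = -4*6*9 = -8*27 = -216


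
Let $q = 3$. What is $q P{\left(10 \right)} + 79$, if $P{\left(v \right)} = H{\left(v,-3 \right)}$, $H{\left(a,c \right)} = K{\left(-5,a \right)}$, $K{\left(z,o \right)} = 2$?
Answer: $85$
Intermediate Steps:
$H{\left(a,c \right)} = 2$
$P{\left(v \right)} = 2$
$q P{\left(10 \right)} + 79 = 3 \cdot 2 + 79 = 6 + 79 = 85$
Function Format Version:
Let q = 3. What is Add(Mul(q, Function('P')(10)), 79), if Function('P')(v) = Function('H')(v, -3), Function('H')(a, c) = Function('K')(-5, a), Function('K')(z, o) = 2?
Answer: 85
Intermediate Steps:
Function('H')(a, c) = 2
Function('P')(v) = 2
Add(Mul(q, Function('P')(10)), 79) = Add(Mul(3, 2), 79) = Add(6, 79) = 85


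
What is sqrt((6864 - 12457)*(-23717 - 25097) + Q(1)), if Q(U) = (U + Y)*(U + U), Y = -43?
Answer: sqrt(273016618) ≈ 16523.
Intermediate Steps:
Q(U) = 2*U*(-43 + U) (Q(U) = (U - 43)*(U + U) = (-43 + U)*(2*U) = 2*U*(-43 + U))
sqrt((6864 - 12457)*(-23717 - 25097) + Q(1)) = sqrt((6864 - 12457)*(-23717 - 25097) + 2*1*(-43 + 1)) = sqrt(-5593*(-48814) + 2*1*(-42)) = sqrt(273016702 - 84) = sqrt(273016618)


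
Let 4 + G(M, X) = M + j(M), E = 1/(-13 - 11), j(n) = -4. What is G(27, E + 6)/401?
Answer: 19/401 ≈ 0.047382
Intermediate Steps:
E = -1/24 (E = 1/(-24) = -1/24 ≈ -0.041667)
G(M, X) = -8 + M (G(M, X) = -4 + (M - 4) = -4 + (-4 + M) = -8 + M)
G(27, E + 6)/401 = (-8 + 27)/401 = 19*(1/401) = 19/401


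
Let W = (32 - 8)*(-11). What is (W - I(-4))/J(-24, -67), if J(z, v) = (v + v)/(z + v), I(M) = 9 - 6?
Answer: -24297/134 ≈ -181.32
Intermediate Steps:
I(M) = 3
J(z, v) = 2*v/(v + z) (J(z, v) = (2*v)/(v + z) = 2*v/(v + z))
W = -264 (W = 24*(-11) = -264)
(W - I(-4))/J(-24, -67) = (-264 - 1*3)/((2*(-67)/(-67 - 24))) = (-264 - 3)/((2*(-67)/(-91))) = -267/(2*(-67)*(-1/91)) = -267/134/91 = -267*91/134 = -24297/134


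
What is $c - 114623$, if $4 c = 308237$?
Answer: $- \frac{150255}{4} \approx -37564.0$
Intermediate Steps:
$c = \frac{308237}{4}$ ($c = \frac{1}{4} \cdot 308237 = \frac{308237}{4} \approx 77059.0$)
$c - 114623 = \frac{308237}{4} - 114623 = - \frac{150255}{4}$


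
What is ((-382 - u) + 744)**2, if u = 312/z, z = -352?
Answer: 254945089/1936 ≈ 1.3169e+5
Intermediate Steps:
u = -39/44 (u = 312/(-352) = 312*(-1/352) = -39/44 ≈ -0.88636)
((-382 - u) + 744)**2 = ((-382 - 1*(-39/44)) + 744)**2 = ((-382 + 39/44) + 744)**2 = (-16769/44 + 744)**2 = (15967/44)**2 = 254945089/1936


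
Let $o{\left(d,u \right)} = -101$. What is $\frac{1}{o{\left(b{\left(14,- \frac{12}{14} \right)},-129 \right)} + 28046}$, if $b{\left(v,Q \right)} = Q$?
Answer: $\frac{1}{27945} \approx 3.5785 \cdot 10^{-5}$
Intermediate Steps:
$\frac{1}{o{\left(b{\left(14,- \frac{12}{14} \right)},-129 \right)} + 28046} = \frac{1}{-101 + 28046} = \frac{1}{27945}$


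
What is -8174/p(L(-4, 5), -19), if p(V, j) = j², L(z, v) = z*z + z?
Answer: -8174/361 ≈ -22.643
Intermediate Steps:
L(z, v) = z + z² (L(z, v) = z² + z = z + z²)
-8174/p(L(-4, 5), -19) = -8174/((-19)²) = -8174/361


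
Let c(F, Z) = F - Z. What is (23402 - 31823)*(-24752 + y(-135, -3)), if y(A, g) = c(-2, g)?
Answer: 208428171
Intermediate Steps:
y(A, g) = -2 - g
(23402 - 31823)*(-24752 + y(-135, -3)) = (23402 - 31823)*(-24752 + (-2 - 1*(-3))) = -8421*(-24752 + (-2 + 3)) = -8421*(-24752 + 1) = -8421*(-24751) = 208428171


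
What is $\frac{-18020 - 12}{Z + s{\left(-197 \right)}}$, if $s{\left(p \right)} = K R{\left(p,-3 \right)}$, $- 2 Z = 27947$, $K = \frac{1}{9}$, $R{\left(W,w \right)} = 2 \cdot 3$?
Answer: $\frac{108192}{83837} \approx 1.2905$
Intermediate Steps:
$R{\left(W,w \right)} = 6$
$K = \frac{1}{9} \approx 0.11111$
$Z = - \frac{27947}{2}$ ($Z = \left(- \frac{1}{2}\right) 27947 = - \frac{27947}{2} \approx -13974.0$)
$s{\left(p \right)} = \frac{2}{3}$ ($s{\left(p \right)} = \frac{1}{9} \cdot 6 = \frac{2}{3}$)
$\frac{-18020 - 12}{Z + s{\left(-197 \right)}} = \frac{-18020 - 12}{- \frac{27947}{2} + \frac{2}{3}} = - \frac{18032}{- \frac{83837}{6}} = \left(-18032\right) \left(- \frac{6}{83837}\right) = \frac{108192}{83837}$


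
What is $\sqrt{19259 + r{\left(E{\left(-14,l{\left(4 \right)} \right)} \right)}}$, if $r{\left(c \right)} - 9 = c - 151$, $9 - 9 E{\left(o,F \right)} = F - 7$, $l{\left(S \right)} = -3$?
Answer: $\frac{2 \sqrt{43018}}{3} \approx 138.27$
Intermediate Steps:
$E{\left(o,F \right)} = \frac{16}{9} - \frac{F}{9}$ ($E{\left(o,F \right)} = 1 - \frac{F - 7}{9} = 1 - \frac{-7 + F}{9} = 1 - \left(- \frac{7}{9} + \frac{F}{9}\right) = \frac{16}{9} - \frac{F}{9}$)
$r{\left(c \right)} = -142 + c$ ($r{\left(c \right)} = 9 + \left(c - 151\right) = 9 + \left(-151 + c\right) = -142 + c$)
$\sqrt{19259 + r{\left(E{\left(-14,l{\left(4 \right)} \right)} \right)}} = \sqrt{19259 + \left(-142 + \left(\frac{16}{9} - - \frac{1}{3}\right)\right)} = \sqrt{19259 + \left(-142 + \left(\frac{16}{9} + \frac{1}{3}\right)\right)} = \sqrt{19259 + \left(-142 + \frac{19}{9}\right)} = \sqrt{19259 - \frac{1259}{9}} = \sqrt{\frac{172072}{9}} = \frac{2 \sqrt{43018}}{3}$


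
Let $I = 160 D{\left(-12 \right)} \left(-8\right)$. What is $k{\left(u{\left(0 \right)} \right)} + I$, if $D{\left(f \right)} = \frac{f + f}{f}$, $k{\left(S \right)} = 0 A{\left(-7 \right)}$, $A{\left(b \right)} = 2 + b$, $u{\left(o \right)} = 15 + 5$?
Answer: $-2560$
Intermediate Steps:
$u{\left(o \right)} = 20$
$k{\left(S \right)} = 0$ ($k{\left(S \right)} = 0 \left(2 - 7\right) = 0 \left(-5\right) = 0$)
$D{\left(f \right)} = 2$ ($D{\left(f \right)} = \frac{2 f}{f} = 2$)
$I = -2560$ ($I = 160 \cdot 2 \left(-8\right) = 320 \left(-8\right) = -2560$)
$k{\left(u{\left(0 \right)} \right)} + I = 0 - 2560 = -2560$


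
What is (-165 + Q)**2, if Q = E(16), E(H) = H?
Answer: 22201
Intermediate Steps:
Q = 16
(-165 + Q)**2 = (-165 + 16)**2 = (-149)**2 = 22201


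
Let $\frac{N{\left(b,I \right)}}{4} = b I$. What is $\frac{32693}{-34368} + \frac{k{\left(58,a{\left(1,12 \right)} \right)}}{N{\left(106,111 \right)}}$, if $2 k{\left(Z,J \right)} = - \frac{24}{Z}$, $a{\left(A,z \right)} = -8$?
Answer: $- \frac{1859226809}{1954473792} \approx -0.95127$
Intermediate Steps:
$k{\left(Z,J \right)} = - \frac{12}{Z}$ ($k{\left(Z,J \right)} = \frac{\left(-24\right) \frac{1}{Z}}{2} = - \frac{12}{Z}$)
$N{\left(b,I \right)} = 4 I b$ ($N{\left(b,I \right)} = 4 b I = 4 I b$)
$\frac{32693}{-34368} + \frac{k{\left(58,a{\left(1,12 \right)} \right)}}{N{\left(106,111 \right)}} = \frac{32693}{-34368} + \frac{\left(-12\right) \frac{1}{58}}{4 \cdot 111 \cdot 106} = 32693 \left(- \frac{1}{34368}\right) + \frac{\left(-12\right) \frac{1}{58}}{47064} = - \frac{32693}{34368} - \frac{1}{227476} = - \frac{1859226809}{1954473792}$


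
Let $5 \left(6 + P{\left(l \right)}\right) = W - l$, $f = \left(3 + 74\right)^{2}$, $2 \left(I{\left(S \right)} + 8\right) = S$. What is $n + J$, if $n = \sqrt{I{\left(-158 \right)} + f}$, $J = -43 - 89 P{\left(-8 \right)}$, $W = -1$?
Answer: $\frac{1832}{5} + \sqrt{5842} \approx 442.83$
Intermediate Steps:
$I{\left(S \right)} = -8 + \frac{S}{2}$
$f = 5929$ ($f = 77^{2} = 5929$)
$P{\left(l \right)} = - \frac{31}{5} - \frac{l}{5}$ ($P{\left(l \right)} = -6 + \frac{-1 - l}{5} = -6 - \left(\frac{1}{5} + \frac{l}{5}\right) = - \frac{31}{5} - \frac{l}{5}$)
$J = \frac{1832}{5}$ ($J = -43 - 89 \left(- \frac{31}{5} - - \frac{8}{5}\right) = -43 - 89 \left(- \frac{31}{5} + \frac{8}{5}\right) = -43 - - \frac{2047}{5} = -43 + \frac{2047}{5} = \frac{1832}{5} \approx 366.4$)
$n = \sqrt{5842}$ ($n = \sqrt{\left(-8 + \frac{1}{2} \left(-158\right)\right) + 5929} = \sqrt{\left(-8 - 79\right) + 5929} = \sqrt{-87 + 5929} = \sqrt{5842} \approx 76.433$)
$n + J = \sqrt{5842} + \frac{1832}{5} = \frac{1832}{5} + \sqrt{5842}$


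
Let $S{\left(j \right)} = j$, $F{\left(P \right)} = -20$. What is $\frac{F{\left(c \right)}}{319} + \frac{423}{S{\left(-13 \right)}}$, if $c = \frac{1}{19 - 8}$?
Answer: $- \frac{135197}{4147} \approx -32.601$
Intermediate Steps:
$c = \frac{1}{11} \approx 0.090909$
$\frac{F{\left(c \right)}}{319} + \frac{423}{S{\left(-13 \right)}} = - \frac{20}{319} + \frac{423}{-13} = \left(-20\right) \frac{1}{319} + 423 \left(- \frac{1}{13}\right) = - \frac{20}{319} - \frac{423}{13} = - \frac{135197}{4147}$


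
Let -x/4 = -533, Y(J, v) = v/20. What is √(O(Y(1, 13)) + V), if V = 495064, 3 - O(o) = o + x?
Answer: √49293435/10 ≈ 702.09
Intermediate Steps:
Y(J, v) = v/20 (Y(J, v) = v*(1/20) = v/20)
x = 2132 (x = -4*(-533) = 2132)
O(o) = -2129 - o (O(o) = 3 - (o + 2132) = 3 - (2132 + o) = 3 + (-2132 - o) = -2129 - o)
√(O(Y(1, 13)) + V) = √((-2129 - 13/20) + 495064) = √(-42593/20 + 495064) = √(9858687/20) = √49293435/10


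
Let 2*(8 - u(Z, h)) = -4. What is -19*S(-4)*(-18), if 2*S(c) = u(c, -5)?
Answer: 1710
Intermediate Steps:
u(Z, h) = 10 (u(Z, h) = 8 - ½*(-4) = 8 + 2 = 10)
S(c) = 5 (S(c) = (½)*10 = 5)
-19*S(-4)*(-18) = -19*5*(-18) = -95*(-18) = 1710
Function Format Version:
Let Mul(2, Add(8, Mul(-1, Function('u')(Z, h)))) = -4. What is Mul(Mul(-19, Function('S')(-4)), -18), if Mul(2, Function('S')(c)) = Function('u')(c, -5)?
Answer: 1710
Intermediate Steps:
Function('u')(Z, h) = 10 (Function('u')(Z, h) = Add(8, Mul(Rational(-1, 2), -4)) = Add(8, 2) = 10)
Function('S')(c) = 5 (Function('S')(c) = Mul(Rational(1, 2), 10) = 5)
Mul(Mul(-19, Function('S')(-4)), -18) = Mul(Mul(-19, 5), -18) = Mul(-95, -18) = 1710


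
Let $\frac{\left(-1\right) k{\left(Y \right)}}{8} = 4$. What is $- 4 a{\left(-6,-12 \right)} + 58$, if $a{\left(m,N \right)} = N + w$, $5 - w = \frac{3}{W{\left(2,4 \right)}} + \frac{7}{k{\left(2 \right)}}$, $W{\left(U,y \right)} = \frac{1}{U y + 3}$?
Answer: $\frac{1737}{8} \approx 217.13$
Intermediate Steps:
$W{\left(U,y \right)} = \frac{1}{3 + U y}$
$k{\left(Y \right)} = -32$ ($k{\left(Y \right)} = \left(-8\right) 4 = -32$)
$w = - \frac{889}{32}$ ($w = 5 - \left(\frac{3}{\frac{1}{3 + 2 \cdot 4}} + \frac{7}{-32}\right) = 5 - \left(\frac{3}{\frac{1}{3 + 8}} + 7 \left(- \frac{1}{32}\right)\right) = 5 - \left(\frac{3}{\frac{1}{11}} - \frac{7}{32}\right) = 5 - \left(3 \frac{1}{\frac{1}{11}} - \frac{7}{32}\right) = 5 - \left(3 \cdot 11 - \frac{7}{32}\right) = 5 - \left(33 - \frac{7}{32}\right) = 5 - \frac{1049}{32} = - \frac{889}{32} \approx -27.781$)
$a{\left(m,N \right)} = - \frac{889}{32} + N$ ($a{\left(m,N \right)} = N - \frac{889}{32} = - \frac{889}{32} + N$)
$- 4 a{\left(-6,-12 \right)} + 58 = - 4 \left(- \frac{889}{32} - 12\right) + 58 = \left(-4\right) \left(- \frac{1273}{32}\right) + 58 = \frac{1273}{8} + 58 = \frac{1737}{8}$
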